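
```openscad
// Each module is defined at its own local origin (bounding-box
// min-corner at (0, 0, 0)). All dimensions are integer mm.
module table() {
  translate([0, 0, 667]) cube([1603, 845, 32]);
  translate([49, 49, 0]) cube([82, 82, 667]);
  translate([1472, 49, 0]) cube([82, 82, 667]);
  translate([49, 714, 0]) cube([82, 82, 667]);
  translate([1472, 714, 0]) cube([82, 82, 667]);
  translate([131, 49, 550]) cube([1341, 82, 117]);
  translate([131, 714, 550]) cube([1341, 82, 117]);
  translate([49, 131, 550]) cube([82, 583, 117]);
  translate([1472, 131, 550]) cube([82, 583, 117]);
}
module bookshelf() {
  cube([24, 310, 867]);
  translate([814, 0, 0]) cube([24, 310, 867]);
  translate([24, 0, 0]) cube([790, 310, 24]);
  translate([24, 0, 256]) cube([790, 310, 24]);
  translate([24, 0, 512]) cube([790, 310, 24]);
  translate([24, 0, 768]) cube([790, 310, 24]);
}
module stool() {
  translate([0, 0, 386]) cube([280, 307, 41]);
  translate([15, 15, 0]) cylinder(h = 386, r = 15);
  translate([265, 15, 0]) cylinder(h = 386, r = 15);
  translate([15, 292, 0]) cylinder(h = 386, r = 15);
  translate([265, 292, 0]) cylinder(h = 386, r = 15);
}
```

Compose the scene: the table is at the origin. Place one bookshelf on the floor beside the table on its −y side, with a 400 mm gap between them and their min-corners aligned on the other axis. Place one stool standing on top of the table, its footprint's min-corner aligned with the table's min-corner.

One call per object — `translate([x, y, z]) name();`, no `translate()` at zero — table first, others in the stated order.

table();
translate([0, -710, 0]) bookshelf();
translate([0, 0, 699]) stool();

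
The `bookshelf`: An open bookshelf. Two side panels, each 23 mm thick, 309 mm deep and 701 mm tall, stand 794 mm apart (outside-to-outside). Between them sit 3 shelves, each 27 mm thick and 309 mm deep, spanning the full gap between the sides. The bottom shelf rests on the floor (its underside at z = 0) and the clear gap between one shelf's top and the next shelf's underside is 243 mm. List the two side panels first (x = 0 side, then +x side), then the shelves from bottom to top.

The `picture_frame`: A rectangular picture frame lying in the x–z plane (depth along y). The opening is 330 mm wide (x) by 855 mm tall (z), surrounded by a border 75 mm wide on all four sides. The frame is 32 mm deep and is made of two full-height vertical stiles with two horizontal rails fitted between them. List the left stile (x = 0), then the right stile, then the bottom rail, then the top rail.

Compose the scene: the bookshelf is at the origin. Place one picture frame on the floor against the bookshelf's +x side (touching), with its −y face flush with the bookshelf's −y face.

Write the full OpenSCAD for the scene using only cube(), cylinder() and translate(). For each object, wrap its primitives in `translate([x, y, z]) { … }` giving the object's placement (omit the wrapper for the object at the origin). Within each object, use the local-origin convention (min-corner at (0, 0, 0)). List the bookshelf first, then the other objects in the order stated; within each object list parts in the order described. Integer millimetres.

cube([23, 309, 701]);
translate([771, 0, 0]) cube([23, 309, 701]);
translate([23, 0, 0]) cube([748, 309, 27]);
translate([23, 0, 270]) cube([748, 309, 27]);
translate([23, 0, 540]) cube([748, 309, 27]);
translate([794, 0, 0]) {
  cube([75, 32, 1005]);
  translate([405, 0, 0]) cube([75, 32, 1005]);
  translate([75, 0, 0]) cube([330, 32, 75]);
  translate([75, 0, 930]) cube([330, 32, 75]);
}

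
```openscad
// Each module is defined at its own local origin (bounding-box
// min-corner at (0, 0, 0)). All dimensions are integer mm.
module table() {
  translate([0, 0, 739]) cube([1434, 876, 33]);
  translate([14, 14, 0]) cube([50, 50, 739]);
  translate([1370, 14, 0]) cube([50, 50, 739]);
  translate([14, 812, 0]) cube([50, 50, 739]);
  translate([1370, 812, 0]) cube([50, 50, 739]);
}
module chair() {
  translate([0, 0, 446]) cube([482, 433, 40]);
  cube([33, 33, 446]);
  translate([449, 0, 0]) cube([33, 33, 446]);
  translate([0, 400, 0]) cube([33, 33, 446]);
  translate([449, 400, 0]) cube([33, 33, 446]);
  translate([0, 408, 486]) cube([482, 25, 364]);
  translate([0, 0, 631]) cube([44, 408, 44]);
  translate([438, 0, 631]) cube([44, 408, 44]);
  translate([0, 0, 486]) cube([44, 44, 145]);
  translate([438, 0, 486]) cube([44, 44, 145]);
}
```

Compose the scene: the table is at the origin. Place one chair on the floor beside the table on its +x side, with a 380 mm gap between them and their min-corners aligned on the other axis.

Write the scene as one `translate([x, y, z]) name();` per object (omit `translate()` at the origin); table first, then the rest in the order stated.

table();
translate([1814, 0, 0]) chair();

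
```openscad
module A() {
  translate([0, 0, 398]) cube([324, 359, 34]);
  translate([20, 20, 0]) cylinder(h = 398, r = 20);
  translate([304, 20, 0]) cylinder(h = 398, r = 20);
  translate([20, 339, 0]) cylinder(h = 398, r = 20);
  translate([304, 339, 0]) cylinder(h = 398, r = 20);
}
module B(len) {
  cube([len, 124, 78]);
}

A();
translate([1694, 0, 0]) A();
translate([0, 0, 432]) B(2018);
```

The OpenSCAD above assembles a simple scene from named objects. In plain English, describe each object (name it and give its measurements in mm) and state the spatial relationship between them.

A is a four-legged stool. The seat is a 324×359×34 mm slab whose top surface is at z = 432 mm; four round legs, each 40 mm in diameter, run from the floor (z = 0) to the underside of the seat, each leg's axis is inset half a diameter from the nearest pair of seat edges (so the leg's bounding box is flush with the corner).

B is a rectangular beam 2018 mm long (x), 124 mm deep (y), 78 mm thick (z).

The beam spans the tops of two stools placed 1370 mm apart, resting at z = 432 mm.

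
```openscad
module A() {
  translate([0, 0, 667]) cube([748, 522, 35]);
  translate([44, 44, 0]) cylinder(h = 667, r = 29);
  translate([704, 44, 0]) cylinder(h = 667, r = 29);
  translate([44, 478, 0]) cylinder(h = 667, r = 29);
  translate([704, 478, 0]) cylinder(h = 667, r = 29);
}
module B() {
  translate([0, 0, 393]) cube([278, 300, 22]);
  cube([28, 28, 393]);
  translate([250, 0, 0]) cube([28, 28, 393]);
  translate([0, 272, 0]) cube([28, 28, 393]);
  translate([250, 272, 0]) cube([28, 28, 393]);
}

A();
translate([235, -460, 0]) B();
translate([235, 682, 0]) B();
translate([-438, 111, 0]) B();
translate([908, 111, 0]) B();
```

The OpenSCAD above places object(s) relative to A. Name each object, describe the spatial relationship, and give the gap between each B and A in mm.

Each stool's nearest face is 160 mm from the table's bounding box.

A is a table. B is a stool. Four stools sit around the table at the −y, +y, −x, +x sides. The gap between each stool and the table is 160 mm.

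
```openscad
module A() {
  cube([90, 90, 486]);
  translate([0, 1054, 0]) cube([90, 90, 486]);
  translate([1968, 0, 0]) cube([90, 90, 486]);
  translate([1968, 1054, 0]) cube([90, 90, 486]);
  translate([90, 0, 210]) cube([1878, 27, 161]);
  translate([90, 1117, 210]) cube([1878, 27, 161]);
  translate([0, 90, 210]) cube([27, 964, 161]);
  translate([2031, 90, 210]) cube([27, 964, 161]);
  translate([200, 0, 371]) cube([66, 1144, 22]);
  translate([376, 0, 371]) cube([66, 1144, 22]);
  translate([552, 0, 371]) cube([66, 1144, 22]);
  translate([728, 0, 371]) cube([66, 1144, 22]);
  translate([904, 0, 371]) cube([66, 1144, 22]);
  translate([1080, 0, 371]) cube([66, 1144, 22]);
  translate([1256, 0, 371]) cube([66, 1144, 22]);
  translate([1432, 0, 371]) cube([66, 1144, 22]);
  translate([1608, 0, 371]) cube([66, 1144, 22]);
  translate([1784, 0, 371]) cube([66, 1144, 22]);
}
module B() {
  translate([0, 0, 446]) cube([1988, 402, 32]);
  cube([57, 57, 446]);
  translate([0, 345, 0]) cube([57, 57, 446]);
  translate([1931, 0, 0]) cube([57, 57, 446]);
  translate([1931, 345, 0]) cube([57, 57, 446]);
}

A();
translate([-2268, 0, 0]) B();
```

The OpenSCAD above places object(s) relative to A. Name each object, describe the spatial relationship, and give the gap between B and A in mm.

A is a bed frame. B is a bench. The bench is on the floor beside the bed frame on its −x side. The gap between the bench and the bed frame is 280 mm.

The bench's nearest face is 280 mm from the bed frame's −x face.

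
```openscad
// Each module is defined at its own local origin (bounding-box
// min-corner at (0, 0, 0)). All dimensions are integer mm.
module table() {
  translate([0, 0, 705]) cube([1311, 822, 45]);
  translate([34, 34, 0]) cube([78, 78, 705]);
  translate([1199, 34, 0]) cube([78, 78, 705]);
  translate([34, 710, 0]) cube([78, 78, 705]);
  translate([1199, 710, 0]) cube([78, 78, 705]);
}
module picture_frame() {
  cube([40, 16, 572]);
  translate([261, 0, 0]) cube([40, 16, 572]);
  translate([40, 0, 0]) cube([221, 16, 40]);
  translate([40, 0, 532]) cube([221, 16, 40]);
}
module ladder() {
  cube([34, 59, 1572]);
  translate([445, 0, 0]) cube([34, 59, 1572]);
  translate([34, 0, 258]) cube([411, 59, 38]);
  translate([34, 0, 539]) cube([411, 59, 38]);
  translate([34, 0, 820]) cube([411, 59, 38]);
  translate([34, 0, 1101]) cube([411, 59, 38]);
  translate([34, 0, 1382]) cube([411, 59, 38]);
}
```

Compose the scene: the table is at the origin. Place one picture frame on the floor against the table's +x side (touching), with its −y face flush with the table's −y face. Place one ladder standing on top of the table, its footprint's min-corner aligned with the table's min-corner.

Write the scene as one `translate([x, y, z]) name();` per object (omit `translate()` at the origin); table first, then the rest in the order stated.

table();
translate([1311, 0, 0]) picture_frame();
translate([0, 0, 750]) ladder();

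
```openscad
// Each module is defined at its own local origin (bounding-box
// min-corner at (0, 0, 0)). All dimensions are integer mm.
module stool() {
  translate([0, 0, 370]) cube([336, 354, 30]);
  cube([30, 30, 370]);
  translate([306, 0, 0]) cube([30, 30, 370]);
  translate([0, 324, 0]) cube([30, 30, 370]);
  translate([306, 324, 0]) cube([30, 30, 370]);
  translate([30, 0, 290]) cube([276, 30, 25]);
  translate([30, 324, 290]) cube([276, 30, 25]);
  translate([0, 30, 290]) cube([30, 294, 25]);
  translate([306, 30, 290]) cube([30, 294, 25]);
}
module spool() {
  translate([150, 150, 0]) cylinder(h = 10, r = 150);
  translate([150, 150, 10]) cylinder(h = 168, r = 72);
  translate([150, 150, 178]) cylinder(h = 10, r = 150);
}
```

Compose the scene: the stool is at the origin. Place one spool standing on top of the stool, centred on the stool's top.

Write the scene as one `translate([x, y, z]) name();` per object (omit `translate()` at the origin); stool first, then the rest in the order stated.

stool();
translate([18, 27, 400]) spool();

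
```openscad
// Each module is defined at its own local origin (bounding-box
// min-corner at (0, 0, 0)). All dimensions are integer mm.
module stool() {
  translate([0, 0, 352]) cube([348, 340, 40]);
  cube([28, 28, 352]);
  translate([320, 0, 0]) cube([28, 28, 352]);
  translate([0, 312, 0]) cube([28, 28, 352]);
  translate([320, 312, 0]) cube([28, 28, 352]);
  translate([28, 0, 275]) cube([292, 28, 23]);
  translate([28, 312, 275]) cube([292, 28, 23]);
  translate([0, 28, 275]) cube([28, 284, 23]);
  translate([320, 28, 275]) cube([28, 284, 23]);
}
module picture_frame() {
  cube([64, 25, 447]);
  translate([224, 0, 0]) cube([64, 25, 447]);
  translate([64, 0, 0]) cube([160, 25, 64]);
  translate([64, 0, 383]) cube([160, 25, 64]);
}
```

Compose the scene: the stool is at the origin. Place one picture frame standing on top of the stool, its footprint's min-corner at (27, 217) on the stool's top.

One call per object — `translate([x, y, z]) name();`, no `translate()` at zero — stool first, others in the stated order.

stool();
translate([27, 217, 392]) picture_frame();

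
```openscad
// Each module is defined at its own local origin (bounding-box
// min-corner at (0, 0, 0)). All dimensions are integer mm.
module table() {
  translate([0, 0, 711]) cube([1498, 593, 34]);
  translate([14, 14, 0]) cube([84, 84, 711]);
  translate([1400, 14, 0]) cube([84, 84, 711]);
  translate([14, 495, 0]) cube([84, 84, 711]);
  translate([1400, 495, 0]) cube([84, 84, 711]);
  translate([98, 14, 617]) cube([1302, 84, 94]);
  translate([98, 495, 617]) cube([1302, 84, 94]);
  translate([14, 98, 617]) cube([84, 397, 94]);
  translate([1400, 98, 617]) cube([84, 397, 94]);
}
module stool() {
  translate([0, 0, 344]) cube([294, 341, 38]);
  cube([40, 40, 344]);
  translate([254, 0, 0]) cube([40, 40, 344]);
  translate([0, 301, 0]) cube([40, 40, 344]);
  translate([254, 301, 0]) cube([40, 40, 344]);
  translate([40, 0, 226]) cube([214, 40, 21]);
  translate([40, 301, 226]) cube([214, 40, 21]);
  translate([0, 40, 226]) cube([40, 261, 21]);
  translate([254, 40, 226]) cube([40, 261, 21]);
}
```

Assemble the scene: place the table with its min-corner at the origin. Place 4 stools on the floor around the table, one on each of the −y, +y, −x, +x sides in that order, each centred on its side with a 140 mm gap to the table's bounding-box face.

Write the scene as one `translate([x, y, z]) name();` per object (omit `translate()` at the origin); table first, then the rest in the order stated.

table();
translate([602, -481, 0]) stool();
translate([602, 733, 0]) stool();
translate([-434, 126, 0]) stool();
translate([1638, 126, 0]) stool();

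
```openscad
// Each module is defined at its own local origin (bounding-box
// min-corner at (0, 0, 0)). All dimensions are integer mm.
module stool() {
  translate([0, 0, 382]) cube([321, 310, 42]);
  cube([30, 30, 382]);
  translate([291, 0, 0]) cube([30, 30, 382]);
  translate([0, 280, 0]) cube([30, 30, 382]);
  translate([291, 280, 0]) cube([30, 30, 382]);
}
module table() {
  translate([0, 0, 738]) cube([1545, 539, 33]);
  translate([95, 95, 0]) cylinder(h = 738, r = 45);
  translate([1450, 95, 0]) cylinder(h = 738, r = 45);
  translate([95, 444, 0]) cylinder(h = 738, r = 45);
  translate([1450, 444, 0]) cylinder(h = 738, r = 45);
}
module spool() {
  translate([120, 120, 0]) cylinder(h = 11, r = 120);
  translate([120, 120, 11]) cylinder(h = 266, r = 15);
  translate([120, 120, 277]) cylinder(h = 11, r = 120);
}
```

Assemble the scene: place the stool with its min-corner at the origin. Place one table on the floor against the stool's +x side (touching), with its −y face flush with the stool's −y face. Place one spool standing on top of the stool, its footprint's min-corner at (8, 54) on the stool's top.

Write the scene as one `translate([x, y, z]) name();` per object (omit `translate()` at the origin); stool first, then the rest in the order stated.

stool();
translate([321, 0, 0]) table();
translate([8, 54, 424]) spool();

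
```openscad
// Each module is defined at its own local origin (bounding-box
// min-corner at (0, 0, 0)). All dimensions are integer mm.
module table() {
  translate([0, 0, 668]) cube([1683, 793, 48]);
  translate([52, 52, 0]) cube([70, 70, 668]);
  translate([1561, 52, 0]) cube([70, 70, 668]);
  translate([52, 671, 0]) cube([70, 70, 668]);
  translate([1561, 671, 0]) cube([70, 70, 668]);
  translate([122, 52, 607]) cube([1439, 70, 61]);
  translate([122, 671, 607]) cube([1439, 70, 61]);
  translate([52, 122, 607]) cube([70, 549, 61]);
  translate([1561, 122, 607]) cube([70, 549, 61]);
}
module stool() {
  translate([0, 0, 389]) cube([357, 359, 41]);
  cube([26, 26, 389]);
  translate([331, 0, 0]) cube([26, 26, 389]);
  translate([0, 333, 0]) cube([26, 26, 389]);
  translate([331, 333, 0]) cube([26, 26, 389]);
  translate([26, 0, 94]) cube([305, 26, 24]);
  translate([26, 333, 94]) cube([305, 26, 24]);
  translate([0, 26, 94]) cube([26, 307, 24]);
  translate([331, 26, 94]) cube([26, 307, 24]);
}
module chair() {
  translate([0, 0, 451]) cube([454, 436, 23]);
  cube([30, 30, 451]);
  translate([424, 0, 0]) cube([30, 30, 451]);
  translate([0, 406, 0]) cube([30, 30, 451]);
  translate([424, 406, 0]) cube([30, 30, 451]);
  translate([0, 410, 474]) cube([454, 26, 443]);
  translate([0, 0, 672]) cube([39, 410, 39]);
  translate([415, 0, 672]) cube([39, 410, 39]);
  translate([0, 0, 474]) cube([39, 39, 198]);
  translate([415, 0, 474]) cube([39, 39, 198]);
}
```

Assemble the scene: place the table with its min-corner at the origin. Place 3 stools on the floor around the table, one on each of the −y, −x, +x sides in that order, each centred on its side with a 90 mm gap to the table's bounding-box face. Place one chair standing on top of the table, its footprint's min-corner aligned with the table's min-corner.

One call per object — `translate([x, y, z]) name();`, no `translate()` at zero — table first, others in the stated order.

table();
translate([663, -449, 0]) stool();
translate([-447, 217, 0]) stool();
translate([1773, 217, 0]) stool();
translate([0, 0, 716]) chair();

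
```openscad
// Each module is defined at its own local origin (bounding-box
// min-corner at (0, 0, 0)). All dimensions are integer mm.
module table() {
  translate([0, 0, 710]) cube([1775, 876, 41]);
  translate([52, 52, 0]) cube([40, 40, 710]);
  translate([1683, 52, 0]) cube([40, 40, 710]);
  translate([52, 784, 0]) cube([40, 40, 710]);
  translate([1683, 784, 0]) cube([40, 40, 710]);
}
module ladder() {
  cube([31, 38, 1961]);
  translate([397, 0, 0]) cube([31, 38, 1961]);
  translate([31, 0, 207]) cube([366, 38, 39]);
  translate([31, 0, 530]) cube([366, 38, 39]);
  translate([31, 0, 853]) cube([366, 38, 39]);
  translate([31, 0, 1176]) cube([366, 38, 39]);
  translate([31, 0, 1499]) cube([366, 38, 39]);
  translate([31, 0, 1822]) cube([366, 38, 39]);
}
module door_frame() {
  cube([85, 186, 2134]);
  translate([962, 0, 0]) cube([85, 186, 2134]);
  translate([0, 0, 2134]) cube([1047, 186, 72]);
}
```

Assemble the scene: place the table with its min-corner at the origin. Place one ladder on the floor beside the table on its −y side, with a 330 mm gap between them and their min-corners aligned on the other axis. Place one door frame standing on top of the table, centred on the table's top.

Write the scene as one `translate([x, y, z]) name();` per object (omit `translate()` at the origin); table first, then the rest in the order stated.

table();
translate([0, -368, 0]) ladder();
translate([364, 345, 751]) door_frame();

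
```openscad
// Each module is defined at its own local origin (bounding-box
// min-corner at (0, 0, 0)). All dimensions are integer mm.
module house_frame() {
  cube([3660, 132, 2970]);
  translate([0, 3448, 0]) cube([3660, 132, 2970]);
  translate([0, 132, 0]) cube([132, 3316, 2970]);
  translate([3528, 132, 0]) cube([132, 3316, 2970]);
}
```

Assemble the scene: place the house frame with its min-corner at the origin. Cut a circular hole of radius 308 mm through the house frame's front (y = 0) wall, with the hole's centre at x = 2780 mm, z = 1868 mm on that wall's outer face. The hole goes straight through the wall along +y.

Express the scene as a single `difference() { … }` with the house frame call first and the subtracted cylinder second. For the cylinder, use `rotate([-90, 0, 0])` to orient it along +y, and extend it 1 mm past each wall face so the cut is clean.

difference() {
  house_frame();
  translate([2780, -1, 1868]) rotate([-90, 0, 0]) cylinder(h = 134, r = 308);
}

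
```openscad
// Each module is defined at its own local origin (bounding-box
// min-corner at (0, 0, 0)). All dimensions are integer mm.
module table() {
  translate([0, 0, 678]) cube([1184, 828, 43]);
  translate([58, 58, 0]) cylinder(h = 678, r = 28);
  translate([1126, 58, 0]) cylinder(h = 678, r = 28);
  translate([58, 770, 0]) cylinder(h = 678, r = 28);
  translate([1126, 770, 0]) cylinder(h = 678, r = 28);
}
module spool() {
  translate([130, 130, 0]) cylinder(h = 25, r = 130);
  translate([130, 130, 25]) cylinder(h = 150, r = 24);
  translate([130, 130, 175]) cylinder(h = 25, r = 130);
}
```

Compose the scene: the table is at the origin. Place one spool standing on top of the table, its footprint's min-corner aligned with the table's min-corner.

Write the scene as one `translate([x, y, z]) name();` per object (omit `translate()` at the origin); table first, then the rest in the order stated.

table();
translate([0, 0, 721]) spool();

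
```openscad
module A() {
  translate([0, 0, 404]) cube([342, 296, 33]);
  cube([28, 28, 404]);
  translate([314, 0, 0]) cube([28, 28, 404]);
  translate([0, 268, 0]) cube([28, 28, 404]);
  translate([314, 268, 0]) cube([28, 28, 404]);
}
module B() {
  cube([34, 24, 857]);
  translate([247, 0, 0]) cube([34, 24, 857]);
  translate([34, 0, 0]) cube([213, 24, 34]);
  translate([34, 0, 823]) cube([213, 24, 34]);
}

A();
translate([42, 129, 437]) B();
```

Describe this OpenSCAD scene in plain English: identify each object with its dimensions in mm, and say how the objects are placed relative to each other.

A is a four-legged stool. The seat is a 342×296×33 mm slab whose top surface is at z = 437 mm; four square legs, each 28×28 mm in cross-section, run from the floor (z = 0) to the underside of the seat, each flush with a corner of the seat.

B is a picture frame with a 213×789 mm rectangular opening (x by z) and a uniform 34 mm border on every side. Frame depth is 24 mm along y. It is built from two vertical stiles running the full outside height and two horizontal rails spanning the gap between the stiles.

The picture frame is on top of the stool.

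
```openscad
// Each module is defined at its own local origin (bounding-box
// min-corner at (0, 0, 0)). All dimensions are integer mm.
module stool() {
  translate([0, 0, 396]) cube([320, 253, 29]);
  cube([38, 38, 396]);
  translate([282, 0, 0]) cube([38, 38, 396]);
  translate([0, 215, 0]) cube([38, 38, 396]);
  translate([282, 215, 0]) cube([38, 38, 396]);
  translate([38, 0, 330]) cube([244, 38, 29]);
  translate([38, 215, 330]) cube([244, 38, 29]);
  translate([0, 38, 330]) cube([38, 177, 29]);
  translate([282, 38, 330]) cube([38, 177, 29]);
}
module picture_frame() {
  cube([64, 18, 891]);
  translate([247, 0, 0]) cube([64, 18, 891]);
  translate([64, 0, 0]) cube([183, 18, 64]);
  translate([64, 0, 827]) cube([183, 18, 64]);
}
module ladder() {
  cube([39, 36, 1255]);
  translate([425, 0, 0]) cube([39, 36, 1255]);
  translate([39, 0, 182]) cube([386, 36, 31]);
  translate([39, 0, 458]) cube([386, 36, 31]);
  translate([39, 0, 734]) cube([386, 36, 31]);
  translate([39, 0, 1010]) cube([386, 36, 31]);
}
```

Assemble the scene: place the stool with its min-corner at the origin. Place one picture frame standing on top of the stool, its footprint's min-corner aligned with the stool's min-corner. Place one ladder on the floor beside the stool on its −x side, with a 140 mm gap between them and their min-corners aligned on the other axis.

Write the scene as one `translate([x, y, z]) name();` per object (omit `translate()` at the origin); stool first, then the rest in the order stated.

stool();
translate([0, 0, 425]) picture_frame();
translate([-604, 0, 0]) ladder();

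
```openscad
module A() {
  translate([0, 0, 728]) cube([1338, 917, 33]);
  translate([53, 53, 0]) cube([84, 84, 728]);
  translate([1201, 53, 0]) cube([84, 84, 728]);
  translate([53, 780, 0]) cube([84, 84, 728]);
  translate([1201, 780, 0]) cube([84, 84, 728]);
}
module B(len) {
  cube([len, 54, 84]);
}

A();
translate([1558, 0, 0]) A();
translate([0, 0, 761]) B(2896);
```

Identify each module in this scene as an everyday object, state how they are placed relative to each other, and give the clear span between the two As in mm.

Second table starts at x = 1558; first ends at x = 1338; clear span = 1558 − 1338 = 220 mm.

A is a table. B is a beam. A beam spans the tops of two tables. The clear span between the two tables is 220 mm.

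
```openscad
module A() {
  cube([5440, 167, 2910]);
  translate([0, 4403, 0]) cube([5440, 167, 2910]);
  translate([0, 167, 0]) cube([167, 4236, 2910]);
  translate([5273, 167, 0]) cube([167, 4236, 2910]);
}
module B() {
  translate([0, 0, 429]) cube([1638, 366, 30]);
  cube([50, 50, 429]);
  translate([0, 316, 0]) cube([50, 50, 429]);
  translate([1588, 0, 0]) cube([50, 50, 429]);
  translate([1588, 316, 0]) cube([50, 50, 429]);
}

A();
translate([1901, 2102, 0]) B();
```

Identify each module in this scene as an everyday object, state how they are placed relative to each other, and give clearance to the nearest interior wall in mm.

Clearances: x = 1734, y = 1935; minimum 1734 mm.

A is a house frame. B is a bench. The bench sits inside the house frame, centred. The clearance to the nearest interior wall is 1734 mm.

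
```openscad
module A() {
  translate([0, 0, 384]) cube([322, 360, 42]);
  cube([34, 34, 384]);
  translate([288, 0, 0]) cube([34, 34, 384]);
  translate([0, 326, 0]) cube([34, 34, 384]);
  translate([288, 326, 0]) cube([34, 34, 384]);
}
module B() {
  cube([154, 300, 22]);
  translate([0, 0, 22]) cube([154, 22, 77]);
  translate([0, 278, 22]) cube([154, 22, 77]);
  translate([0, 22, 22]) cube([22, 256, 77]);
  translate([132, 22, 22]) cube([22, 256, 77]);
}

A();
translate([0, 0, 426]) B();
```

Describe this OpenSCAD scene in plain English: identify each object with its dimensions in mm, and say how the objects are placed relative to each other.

A is a four-legged stool. The seat is a 322×360×42 mm slab whose top surface is at z = 426 mm; four square legs, each 34×34 mm in cross-section, run from the floor (z = 0) to the underside of the seat, each flush with a corner of the seat.

B is an open-topped rectangular box: outside dimensions 154×300×99 mm, with a uniform wall and base thickness of 22 mm. The base is a full 154×300 slab on the floor; four walls sit on top of the base. The front and back walls (the −y and +y sides) span the full width; the two side walls fit between them.

The open box is on top of the stool.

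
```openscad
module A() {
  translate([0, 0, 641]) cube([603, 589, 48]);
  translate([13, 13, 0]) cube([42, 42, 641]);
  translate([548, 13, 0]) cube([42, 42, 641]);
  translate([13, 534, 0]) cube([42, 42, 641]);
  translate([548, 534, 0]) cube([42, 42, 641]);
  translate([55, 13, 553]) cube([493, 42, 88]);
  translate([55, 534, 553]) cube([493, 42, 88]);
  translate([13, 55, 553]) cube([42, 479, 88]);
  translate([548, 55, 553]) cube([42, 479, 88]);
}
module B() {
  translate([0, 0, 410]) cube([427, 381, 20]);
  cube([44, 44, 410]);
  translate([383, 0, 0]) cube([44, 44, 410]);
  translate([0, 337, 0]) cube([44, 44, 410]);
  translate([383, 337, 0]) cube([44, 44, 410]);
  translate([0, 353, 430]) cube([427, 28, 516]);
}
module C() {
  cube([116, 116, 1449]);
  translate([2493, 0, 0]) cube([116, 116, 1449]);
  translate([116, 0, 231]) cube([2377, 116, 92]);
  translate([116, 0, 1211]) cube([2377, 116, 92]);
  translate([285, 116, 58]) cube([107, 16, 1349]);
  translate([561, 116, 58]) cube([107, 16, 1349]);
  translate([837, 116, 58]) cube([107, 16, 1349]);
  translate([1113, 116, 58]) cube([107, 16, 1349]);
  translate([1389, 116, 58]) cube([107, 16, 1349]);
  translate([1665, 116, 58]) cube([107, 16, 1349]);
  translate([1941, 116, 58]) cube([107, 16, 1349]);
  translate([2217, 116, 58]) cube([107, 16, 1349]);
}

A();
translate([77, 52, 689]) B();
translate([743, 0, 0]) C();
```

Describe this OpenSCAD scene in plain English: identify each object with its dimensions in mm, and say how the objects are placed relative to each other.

A is a rectangular dining table. The top is 603×589×48 mm with its upper surface at z = 689 mm. It stands on four 42×42 mm square legs, each inset 13 mm from the nearest pair of top edges, running from the floor to the underside of the top. Four apron rails, 42 mm thick and 88 mm tall, run between adjacent legs with their top edges flush with the underside of the top and their outer faces flush with the legs' outer faces.

B is a chair. The seat is a 427×381×20 mm slab with its top at z = 430 mm, on four 44×44 mm corner legs (flush with the seat edges, standing on z = 0). A flat backrest 28 mm thick, 516 mm tall, spans the full seat width and rises from the seat top along its +y edge, rear face flush with the rear of the seat.

C is a fence section. Two 116×116 mm posts, 1449 mm tall, stand on the floor with a clear span of 2377 mm between their inner faces. Two horizontal rails of 116×92 mm section span the gap between the posts with their undersides at z = 231 mm and z = 1211 mm, flush with the posts' −y face. 8 pickets, each 107 mm wide, 16 mm thick and 1349 mm tall, are fixed to the +y face of the rails with their bottoms at z = 58 mm, evenly spaced across the span with equal gaps (rounded down to the nearest mm) at the −x end and between each pair — any rounding remainder accumulates at the +x end.

The chair is on top of the table. The fence section is on the floor beside the table on its +x side.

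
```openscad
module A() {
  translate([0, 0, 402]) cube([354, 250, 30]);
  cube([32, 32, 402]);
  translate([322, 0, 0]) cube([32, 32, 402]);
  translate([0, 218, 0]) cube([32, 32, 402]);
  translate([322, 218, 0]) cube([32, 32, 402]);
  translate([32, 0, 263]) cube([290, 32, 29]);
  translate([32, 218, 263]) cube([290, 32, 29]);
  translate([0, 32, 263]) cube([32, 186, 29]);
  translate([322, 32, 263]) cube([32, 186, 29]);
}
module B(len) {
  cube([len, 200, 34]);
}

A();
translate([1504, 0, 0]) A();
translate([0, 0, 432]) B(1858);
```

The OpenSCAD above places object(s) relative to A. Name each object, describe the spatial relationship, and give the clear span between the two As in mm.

Second stool starts at x = 1504; first ends at x = 354; clear span = 1504 − 354 = 1150 mm.

A is a stool. B is a beam. A beam spans the tops of two stools. The clear span between the two stools is 1150 mm.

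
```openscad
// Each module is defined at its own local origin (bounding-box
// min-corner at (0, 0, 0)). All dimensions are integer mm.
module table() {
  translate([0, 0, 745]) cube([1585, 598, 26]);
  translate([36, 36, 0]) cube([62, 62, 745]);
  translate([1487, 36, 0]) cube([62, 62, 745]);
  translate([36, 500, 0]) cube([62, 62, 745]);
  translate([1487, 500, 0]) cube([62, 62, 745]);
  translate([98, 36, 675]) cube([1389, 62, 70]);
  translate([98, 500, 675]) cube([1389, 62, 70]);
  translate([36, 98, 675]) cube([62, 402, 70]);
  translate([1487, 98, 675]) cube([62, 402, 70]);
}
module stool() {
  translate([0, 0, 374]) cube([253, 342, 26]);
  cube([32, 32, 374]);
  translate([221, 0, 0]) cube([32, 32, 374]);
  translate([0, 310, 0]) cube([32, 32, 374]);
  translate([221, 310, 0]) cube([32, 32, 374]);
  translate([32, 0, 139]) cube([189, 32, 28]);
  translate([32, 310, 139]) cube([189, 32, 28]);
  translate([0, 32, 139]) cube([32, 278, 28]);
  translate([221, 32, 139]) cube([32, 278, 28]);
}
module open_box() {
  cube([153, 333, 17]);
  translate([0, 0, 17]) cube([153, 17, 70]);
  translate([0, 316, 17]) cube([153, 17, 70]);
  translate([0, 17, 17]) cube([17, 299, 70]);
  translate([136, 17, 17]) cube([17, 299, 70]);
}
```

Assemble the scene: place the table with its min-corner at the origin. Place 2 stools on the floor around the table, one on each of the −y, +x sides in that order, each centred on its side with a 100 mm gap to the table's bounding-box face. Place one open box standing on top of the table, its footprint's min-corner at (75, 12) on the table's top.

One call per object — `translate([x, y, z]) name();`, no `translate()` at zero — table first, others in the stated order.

table();
translate([666, -442, 0]) stool();
translate([1685, 128, 0]) stool();
translate([75, 12, 771]) open_box();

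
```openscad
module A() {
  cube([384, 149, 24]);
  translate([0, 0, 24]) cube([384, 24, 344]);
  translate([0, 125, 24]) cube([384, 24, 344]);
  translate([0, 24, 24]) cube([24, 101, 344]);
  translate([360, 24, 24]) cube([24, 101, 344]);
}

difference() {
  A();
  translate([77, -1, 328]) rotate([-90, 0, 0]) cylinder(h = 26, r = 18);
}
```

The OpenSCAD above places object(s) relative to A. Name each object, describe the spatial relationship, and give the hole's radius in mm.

A is an open box. The open box has a circular hole through its front wall. The hole's radius is 18 mm.

The subtracted cylinder has r = 18 mm.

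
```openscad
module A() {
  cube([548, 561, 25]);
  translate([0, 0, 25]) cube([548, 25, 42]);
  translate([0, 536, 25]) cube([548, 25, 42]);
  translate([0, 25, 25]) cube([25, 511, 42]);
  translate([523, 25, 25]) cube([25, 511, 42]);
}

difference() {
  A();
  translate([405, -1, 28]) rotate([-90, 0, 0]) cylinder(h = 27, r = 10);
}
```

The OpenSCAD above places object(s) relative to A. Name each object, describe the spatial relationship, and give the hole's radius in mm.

A is an open box. The open box has a circular hole through its front wall. The hole's radius is 10 mm.

The subtracted cylinder has r = 10 mm.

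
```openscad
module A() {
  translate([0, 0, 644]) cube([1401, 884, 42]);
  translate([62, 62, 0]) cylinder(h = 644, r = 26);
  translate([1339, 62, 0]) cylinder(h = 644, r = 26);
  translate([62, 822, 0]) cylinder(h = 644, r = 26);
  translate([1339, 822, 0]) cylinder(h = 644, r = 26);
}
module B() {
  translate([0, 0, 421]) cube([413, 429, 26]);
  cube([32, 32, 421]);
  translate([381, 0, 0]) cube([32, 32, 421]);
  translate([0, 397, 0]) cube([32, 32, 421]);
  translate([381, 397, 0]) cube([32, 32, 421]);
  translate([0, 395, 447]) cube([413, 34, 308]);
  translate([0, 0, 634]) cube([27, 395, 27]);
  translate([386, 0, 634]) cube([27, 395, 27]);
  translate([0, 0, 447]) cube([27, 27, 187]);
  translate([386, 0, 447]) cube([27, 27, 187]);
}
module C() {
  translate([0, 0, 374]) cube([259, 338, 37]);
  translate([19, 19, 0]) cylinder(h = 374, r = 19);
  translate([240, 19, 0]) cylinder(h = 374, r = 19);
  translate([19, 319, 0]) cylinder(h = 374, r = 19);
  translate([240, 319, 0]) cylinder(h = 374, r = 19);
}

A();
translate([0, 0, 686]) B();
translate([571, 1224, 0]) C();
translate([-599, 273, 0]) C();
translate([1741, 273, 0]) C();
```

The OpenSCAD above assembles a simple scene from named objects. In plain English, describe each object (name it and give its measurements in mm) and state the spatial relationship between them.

A is a table: top 1401 mm (x) × 884 mm (y), 42 mm thick, upper face at z = 686 mm, on four round legs of 52 mm diameter, each leg's bounding box inset 36 mm from the nearest pair of top edges, running from z = 0 to the bottom of the top.

B is a chair. The seat is a 413×429×26 mm slab with its top at z = 447 mm, on four 32×32 mm corner legs (flush with the seat edges, standing on z = 0). A flat backrest 34 mm thick, 308 mm tall, spans the full seat width and rises from the seat top along its +y edge, rear face flush with the rear of the seat. Two armrests of 27×27 mm section run along each side from the seat's front edge to the front of the backrest, top faces 214 mm above the seat top and outer faces flush with the seat's x-edges; a 27×27 mm post under the front of each armrest stands on the seat at the front corner.

C is a simple wooden stool: a rectangular seat 259 mm (x) by 338 mm (y), 37 mm thick, top face at z = 411 mm, on four round legs, each 38 mm in diameter. The legs rest on z = 0, each leg's axis is inset half a diameter from the nearest pair of seat edges (so the leg's bounding box is flush with the corner).

The chair is on top of the table. Three stools sit around the table at the +y, −x, +x sides.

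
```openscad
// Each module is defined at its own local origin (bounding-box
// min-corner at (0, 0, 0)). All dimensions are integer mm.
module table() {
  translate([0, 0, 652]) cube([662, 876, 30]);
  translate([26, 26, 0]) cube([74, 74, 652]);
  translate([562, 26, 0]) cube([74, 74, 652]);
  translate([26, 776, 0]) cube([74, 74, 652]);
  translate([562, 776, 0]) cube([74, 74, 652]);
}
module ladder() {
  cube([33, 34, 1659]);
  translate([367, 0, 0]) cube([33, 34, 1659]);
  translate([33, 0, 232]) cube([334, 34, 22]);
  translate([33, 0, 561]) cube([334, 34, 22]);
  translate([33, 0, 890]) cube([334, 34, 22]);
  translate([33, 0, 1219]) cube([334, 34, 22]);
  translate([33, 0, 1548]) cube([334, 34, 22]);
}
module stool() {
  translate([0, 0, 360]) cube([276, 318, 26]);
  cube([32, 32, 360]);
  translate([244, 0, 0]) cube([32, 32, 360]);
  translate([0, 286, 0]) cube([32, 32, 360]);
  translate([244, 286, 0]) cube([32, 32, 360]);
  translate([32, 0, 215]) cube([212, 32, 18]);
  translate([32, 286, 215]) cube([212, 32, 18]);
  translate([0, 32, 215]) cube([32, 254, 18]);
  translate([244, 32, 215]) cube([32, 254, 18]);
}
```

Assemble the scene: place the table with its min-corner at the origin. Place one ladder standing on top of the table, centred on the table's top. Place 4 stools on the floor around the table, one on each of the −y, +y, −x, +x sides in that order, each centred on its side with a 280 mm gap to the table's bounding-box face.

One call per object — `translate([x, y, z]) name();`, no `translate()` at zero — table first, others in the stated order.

table();
translate([131, 421, 682]) ladder();
translate([193, -598, 0]) stool();
translate([193, 1156, 0]) stool();
translate([-556, 279, 0]) stool();
translate([942, 279, 0]) stool();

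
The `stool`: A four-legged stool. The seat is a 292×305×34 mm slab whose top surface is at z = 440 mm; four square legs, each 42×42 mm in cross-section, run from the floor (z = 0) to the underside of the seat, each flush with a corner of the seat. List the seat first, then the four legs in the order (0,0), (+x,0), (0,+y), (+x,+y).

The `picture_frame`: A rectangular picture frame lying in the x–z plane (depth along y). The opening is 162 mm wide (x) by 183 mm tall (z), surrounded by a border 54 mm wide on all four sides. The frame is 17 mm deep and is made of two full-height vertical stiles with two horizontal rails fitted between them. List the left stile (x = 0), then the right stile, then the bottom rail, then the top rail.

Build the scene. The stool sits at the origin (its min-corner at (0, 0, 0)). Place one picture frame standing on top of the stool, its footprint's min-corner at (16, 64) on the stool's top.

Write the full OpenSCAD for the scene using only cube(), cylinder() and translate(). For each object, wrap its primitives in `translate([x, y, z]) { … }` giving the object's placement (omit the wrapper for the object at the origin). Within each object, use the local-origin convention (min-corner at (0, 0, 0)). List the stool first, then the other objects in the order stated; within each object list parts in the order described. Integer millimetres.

translate([0, 0, 406]) cube([292, 305, 34]);
cube([42, 42, 406]);
translate([250, 0, 0]) cube([42, 42, 406]);
translate([0, 263, 0]) cube([42, 42, 406]);
translate([250, 263, 0]) cube([42, 42, 406]);
translate([16, 64, 440]) {
  cube([54, 17, 291]);
  translate([216, 0, 0]) cube([54, 17, 291]);
  translate([54, 0, 0]) cube([162, 17, 54]);
  translate([54, 0, 237]) cube([162, 17, 54]);
}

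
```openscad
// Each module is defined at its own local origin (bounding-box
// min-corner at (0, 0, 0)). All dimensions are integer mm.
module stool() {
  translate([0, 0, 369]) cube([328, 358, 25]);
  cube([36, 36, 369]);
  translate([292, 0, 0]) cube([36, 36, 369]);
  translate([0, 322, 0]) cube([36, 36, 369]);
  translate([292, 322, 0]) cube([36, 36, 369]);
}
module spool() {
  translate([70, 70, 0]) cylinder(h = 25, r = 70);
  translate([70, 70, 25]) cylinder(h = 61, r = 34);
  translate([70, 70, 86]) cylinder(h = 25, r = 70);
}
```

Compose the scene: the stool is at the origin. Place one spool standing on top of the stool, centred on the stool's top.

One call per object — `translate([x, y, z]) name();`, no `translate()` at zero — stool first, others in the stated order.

stool();
translate([94, 109, 394]) spool();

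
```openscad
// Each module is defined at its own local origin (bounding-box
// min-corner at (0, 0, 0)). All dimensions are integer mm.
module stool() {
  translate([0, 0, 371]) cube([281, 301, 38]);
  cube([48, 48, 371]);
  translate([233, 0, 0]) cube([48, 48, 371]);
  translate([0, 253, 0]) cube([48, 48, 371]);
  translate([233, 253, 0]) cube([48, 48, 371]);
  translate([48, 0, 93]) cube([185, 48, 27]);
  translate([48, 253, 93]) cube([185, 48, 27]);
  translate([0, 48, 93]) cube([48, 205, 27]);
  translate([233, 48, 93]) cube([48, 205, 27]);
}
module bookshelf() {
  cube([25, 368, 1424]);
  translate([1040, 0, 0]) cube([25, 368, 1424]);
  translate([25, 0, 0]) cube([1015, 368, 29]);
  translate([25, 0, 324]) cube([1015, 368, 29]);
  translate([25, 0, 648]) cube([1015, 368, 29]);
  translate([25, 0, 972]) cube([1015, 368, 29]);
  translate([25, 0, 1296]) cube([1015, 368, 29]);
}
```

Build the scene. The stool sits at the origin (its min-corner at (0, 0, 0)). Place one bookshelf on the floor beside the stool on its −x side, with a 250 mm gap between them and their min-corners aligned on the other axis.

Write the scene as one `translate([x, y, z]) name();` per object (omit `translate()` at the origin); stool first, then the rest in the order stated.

stool();
translate([-1315, 0, 0]) bookshelf();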